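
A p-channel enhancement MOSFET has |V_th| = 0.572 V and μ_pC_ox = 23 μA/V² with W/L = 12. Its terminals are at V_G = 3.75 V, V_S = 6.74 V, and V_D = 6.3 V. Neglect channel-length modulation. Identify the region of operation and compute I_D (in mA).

Triode; I_D = 0.267 mA

V_SG = V_S − V_G = 6.74 − 3.75 = 2.99 V; V_SD = V_S − V_D = 6.74 − 6.3 = 0.44 V.
k_p = μ_pC_ox · (W/L) = 0.276 mA/V².
V_ov = V_SG − |V_th| = 2.99 − 0.572 = 2.42 V.
Since V_SD = 0.44 V < V_ov = 2.42 V, the device is in the triode region.
I_D = k_p [V_ov · V_SD − ½ V_SD²] = 0.276 × [2.42 × 0.44 − 0.5 × 0.44²] = 0.267 mA.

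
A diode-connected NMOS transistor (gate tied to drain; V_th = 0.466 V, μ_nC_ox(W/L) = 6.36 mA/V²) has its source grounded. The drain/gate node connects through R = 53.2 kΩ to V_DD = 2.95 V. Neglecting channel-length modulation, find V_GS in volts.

V_GS = 0.584 V

With gate tied to drain, V_GS = V_DS ≥ V_GS − V_th, so the device is in saturation.
KCL at the drain: ½ k_n (V_GS − V_th)² = (V_DD − V_GS)/R.
Let x = V_GS − 0.466. Then 169 x² + x − 2.484 = 0, giving x = 0.118 V (positive root), so V_GS = 0.584 V.
I_D = (V_DD − V_GS)/R = (2.95 − 0.584) / 53.2 = 0.0445 mA.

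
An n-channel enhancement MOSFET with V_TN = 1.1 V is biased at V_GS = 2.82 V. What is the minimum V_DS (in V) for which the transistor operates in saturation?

The boundary between triode and saturation is V_DS = V_GS − V_TN = V_ov.
V_ov = 2.82 − 1.1 = 1.72 V.

V_DS,sat = 1.72 V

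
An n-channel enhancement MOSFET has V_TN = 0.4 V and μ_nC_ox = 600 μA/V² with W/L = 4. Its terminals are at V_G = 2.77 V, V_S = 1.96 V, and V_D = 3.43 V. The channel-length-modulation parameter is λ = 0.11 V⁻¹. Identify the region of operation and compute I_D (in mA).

V_GS = V_G − V_S = 2.77 − 1.96 = 0.81 V; V_DS = V_D − V_S = 3.43 − 1.96 = 1.47 V.
k_n = μ_nC_ox · (W/L) = 2.4 mA/V².
V_ov = V_GS − V_TN = 0.81 − 0.4 = 0.41 V.
Since V_DS = 1.47 V ≥ V_ov = 0.41 V, the device is in saturation.
I_D = ½ k_n V_ov² (1 + λ V_DS) = 0.5 × 2.4 × 0.41² × (1 + 0.11 × 1.47) = 0.234 mA.

Saturation; I_D = 0.234 mA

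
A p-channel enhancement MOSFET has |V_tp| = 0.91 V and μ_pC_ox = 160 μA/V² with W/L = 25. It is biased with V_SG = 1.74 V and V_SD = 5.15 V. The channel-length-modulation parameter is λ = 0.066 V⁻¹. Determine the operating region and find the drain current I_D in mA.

k_p = μ_pC_ox · (W/L) = 4 mA/V².
V_ov = V_SG − |V_tp| = 1.74 − 0.91 = 0.83 V.
Since V_SD = 5.15 V ≥ V_ov = 0.83 V, the device is in saturation.
I_D = ½ k_p V_ov² (1 + λ V_SD) = 0.5 × 4 × 0.83² × (1 + 0.066 × 5.15) = 1.85 mA.

Saturation; I_D = 1.85 mA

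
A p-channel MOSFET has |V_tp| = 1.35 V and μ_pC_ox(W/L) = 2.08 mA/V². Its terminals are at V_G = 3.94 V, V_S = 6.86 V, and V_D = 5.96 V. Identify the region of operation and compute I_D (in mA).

V_SG = V_S − V_G = 6.86 − 3.94 = 2.92 V; V_SD = V_S − V_D = 6.86 − 5.96 = 0.9 V.
V_ov = V_SG − |V_tp| = 2.92 − 1.35 = 1.57 V.
Since V_SD = 0.9 V < V_ov = 1.57 V, the device is in the triode region.
I_D = k_p [V_ov · V_SD − ½ V_SD²] = 2.08 × [1.57 × 0.9 − 0.5 × 0.9²] = 2.1 mA.

Triode; I_D = 2.10 mA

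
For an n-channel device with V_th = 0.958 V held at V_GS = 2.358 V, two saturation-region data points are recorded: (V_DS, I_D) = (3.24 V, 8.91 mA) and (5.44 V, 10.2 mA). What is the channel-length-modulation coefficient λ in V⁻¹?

λ = 0.0836 V⁻¹

With V_GS fixed, I_D ∝ (1 + λ V_DS) in saturation, so I_D2/I_D1 = (1 + λ V_DS2)/(1 + λ V_DS1).
10.2/8.91 = 1.145 = (1 + 5.44 λ)/(1 + 3.24 λ).
Solving: λ (I_D1 V_DS2 − I_D2 V_DS1) = I_D2 − I_D1, so λ = (10.2 − 8.91) / (8.91 × 5.44 − 10.2 × 3.24) = 1.29 / 15.4 = 0.0836 V⁻¹.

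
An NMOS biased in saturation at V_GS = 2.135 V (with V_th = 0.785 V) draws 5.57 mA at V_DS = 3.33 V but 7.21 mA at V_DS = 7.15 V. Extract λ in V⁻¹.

λ = 0.104 V⁻¹

With V_GS fixed, I_D ∝ (1 + λ V_DS) in saturation, so I_D2/I_D1 = (1 + λ V_DS2)/(1 + λ V_DS1).
7.21/5.57 = 1.294 = (1 + 7.15 λ)/(1 + 3.33 λ).
Solving: λ (I_D1 V_DS2 − I_D2 V_DS1) = I_D2 − I_D1, so λ = (7.21 − 5.57) / (5.57 × 7.15 − 7.21 × 3.33) = 1.64 / 15.8 = 0.104 V⁻¹.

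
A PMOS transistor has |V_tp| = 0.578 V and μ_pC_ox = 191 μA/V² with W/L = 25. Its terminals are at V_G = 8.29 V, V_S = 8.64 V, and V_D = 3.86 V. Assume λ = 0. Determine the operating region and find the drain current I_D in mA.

Cutoff; I_D = 0 mA

V_SG = V_S − V_G = 8.64 − 8.29 = 0.35 V; V_SD = V_S − V_D = 8.64 − 3.86 = 4.78 V.
V_SG = 0.35 V < |V_tp| = 0.578 V, so the transistor is in cutoff.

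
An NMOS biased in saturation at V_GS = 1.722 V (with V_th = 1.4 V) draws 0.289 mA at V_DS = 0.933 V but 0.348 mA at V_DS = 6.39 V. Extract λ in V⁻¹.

λ = 0.0388 V⁻¹

With V_GS fixed, I_D ∝ (1 + λ V_DS) in saturation, so I_D2/I_D1 = (1 + λ V_DS2)/(1 + λ V_DS1).
0.348/0.289 = 1.204 = (1 + 6.39 λ)/(1 + 0.933 λ).
Solving: λ (I_D1 V_DS2 − I_D2 V_DS1) = I_D2 − I_D1, so λ = (0.348 − 0.289) / (0.289 × 6.39 − 0.348 × 0.933) = 0.059 / 1.52 = 0.0388 V⁻¹.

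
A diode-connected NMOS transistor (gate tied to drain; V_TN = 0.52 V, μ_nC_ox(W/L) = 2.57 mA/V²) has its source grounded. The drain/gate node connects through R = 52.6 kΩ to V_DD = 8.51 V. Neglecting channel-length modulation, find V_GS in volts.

With gate tied to drain, V_GS = V_DS ≥ V_GS − V_TN, so the device is in saturation.
KCL at the drain: ½ k_n (V_GS − V_TN)² = (V_DD − V_GS)/R.
Let x = V_GS − 0.52. Then 67.6 x² + x − 7.99 = 0, giving x = 0.337 V (positive root), so V_GS = 0.857 V.
I_D = (V_DD − V_GS)/R = (8.51 − 0.857) / 52.6 = 0.146 mA.

V_GS = 0.857 V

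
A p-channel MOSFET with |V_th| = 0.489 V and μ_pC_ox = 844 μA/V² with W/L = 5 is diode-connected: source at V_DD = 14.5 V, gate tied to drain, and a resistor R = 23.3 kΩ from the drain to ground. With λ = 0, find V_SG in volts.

V_SG = 1.01 V

With gate tied to drain, V_SG = V_SD ≥ V_SG − |V_th|, so the device is in saturation.
k_p = μ_pC_ox · (W/L) = 4.22 mA/V².
KCL at the drain: ½ k_p (V_SG − |V_th|)² = (V_DD − V_SG)/R.
Let x = V_SG − 0.489. Then 49.2 x² + x − 14.01 = 0, giving x = 0.524 V (positive root), so V_SG = 1.01 V.
I_D = (V_DD − V_SG)/R = (14.5 − 1.01) / 23.3 = 0.579 mA.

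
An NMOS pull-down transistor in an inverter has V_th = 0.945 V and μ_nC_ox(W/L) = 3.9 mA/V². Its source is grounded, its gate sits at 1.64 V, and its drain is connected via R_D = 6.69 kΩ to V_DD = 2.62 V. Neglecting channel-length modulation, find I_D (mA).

V_GS = V_G = 1.64 V, so V_ov = 1.64 − 0.945 = 0.695 V.
Assume saturation: I_D = ½ k_n V_ov² = 0.5 × 3.9 × 0.695² = 0.942 mA, giving V_DS = V_DD − I_D R_D = 2.62 − 0.942 × 6.69 = -3.68 V.
But -3.68 V < V_ov = 0.695 V, so the device is actually in triode.
In triode I_D = k_n[V_ov V_DS − ½ V_DS²] and I_D = (V_DD − V_DS)/R_D. Equating: 13 V_DS² − 19.13 V_DS + 2.62 = 0, giving V_DS = 0.153 V (the root below V_ov).
I_D = (2.62 − 0.153) / 6.69 = 0.369 mA.

I_D = 0.369 mA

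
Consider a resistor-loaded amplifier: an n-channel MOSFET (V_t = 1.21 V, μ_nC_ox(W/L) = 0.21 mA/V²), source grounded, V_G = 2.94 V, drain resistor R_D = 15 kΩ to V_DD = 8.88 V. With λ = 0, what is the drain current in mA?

V_GS = V_G = 2.94 V, so V_ov = 2.94 − 1.21 = 1.73 V.
Assume saturation: I_D = ½ k_n V_ov² = 0.5 × 0.21 × 1.73² = 0.314 mA, giving V_DS = V_DD − I_D R_D = 8.88 − 0.314 × 15 = 4.17 V.
V_DS = 4.17 V ≥ V_ov = 1.73 V, confirming saturation.

I_D = 0.314 mA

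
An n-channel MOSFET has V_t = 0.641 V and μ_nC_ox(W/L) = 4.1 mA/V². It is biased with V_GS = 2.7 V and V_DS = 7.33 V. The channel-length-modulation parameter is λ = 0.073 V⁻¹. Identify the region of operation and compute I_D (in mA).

V_ov = V_GS − V_t = 2.7 − 0.641 = 2.06 V.
Since V_DS = 7.33 V ≥ V_ov = 2.06 V, the device is in saturation.
I_D = ½ k_n V_ov² (1 + λ V_DS) = 0.5 × 4.1 × 2.06² × (1 + 0.073 × 7.33) = 13.3 mA.

Saturation; I_D = 13.3 mA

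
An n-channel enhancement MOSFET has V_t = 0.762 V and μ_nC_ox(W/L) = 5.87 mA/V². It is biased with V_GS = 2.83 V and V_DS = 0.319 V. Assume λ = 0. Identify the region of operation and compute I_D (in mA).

V_ov = V_GS − V_t = 2.83 − 0.762 = 2.07 V.
Since V_DS = 0.319 V < V_ov = 2.07 V, the device is in the triode region.
I_D = k_n [V_ov · V_DS − ½ V_DS²] = 5.87 × [2.07 × 0.319 − 0.5 × 0.319²] = 3.57 mA.

Triode; I_D = 3.57 mA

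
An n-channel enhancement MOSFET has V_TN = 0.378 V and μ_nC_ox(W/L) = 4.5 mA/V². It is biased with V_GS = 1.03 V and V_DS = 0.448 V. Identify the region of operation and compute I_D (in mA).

Triode; I_D = 0.863 mA

V_ov = V_GS − V_TN = 1.03 − 0.378 = 0.652 V.
Since V_DS = 0.448 V < V_ov = 0.652 V, the device is in the triode region.
I_D = k_n [V_ov · V_DS − ½ V_DS²] = 4.5 × [0.652 × 0.448 − 0.5 × 0.448²] = 0.863 mA.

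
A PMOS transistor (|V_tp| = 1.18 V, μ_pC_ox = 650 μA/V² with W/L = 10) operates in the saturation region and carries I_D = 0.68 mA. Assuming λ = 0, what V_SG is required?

k_p = μ_pC_ox · (W/L) = 6.5 mA/V².
In saturation I_D = ½ k_p (V_SG − |V_tp|)², so V_SG − |V_tp| = √(2 I_D / k_p) = √(2 × 0.68 / 6.5) = 0.457 V.
V_SG = 1.18 + 0.457 = 1.64 V.

V_SG = 1.64 V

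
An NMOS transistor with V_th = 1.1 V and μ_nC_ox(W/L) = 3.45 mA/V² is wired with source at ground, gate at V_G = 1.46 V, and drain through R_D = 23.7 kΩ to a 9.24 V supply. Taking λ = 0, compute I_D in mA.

I_D = 0.224 mA

V_GS = V_G = 1.46 V, so V_ov = 1.46 − 1.1 = 0.36 V.
Assume saturation: I_D = ½ k_n V_ov² = 0.5 × 3.45 × 0.36² = 0.224 mA, giving V_DS = V_DD − I_D R_D = 9.24 − 0.224 × 23.7 = 3.94 V.
V_DS = 3.94 V ≥ V_ov = 0.36 V, confirming saturation.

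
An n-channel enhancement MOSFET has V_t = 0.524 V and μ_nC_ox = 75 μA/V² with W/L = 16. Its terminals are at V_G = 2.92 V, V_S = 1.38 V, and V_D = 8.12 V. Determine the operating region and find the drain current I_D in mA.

Saturation; I_D = 0.619 mA

V_GS = V_G − V_S = 2.92 − 1.38 = 1.54 V; V_DS = V_D − V_S = 8.12 − 1.38 = 6.74 V.
k_n = μ_nC_ox · (W/L) = 1.2 mA/V².
V_ov = V_GS − V_t = 1.54 − 0.524 = 1.02 V.
Since V_DS = 6.74 V ≥ V_ov = 1.02 V, the device is in saturation.
I_D = ½ k_n V_ov² = 0.5 × 1.2 × 1.02² = 0.619 mA.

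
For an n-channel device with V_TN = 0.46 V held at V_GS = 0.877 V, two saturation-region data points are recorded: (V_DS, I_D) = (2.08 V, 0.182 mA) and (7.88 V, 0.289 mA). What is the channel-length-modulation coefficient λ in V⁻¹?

λ = 0.128 V⁻¹

With V_GS fixed, I_D ∝ (1 + λ V_DS) in saturation, so I_D2/I_D1 = (1 + λ V_DS2)/(1 + λ V_DS1).
0.289/0.182 = 1.588 = (1 + 7.88 λ)/(1 + 2.08 λ).
Solving: λ (I_D1 V_DS2 − I_D2 V_DS1) = I_D2 − I_D1, so λ = (0.289 − 0.182) / (0.182 × 7.88 − 0.289 × 2.08) = 0.107 / 0.833 = 0.128 V⁻¹.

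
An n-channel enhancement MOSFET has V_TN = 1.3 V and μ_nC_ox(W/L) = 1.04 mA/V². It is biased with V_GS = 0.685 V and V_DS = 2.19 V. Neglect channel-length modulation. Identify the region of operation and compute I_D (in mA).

V_GS = 0.685 V < V_TN = 1.3 V, so the transistor is in cutoff.

Cutoff; I_D = 0 mA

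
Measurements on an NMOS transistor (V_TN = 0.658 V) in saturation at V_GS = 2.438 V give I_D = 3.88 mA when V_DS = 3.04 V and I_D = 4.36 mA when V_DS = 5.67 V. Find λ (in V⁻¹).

λ = 0.0549 V⁻¹

With V_GS fixed, I_D ∝ (1 + λ V_DS) in saturation, so I_D2/I_D1 = (1 + λ V_DS2)/(1 + λ V_DS1).
4.36/3.88 = 1.124 = (1 + 5.67 λ)/(1 + 3.04 λ).
Solving: λ (I_D1 V_DS2 − I_D2 V_DS1) = I_D2 − I_D1, so λ = (4.36 − 3.88) / (3.88 × 5.67 − 4.36 × 3.04) = 0.48 / 8.75 = 0.0549 V⁻¹.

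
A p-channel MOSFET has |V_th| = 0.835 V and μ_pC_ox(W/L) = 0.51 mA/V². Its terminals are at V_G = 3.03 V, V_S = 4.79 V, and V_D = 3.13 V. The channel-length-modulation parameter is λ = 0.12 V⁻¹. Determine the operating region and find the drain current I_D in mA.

V_SG = V_S − V_G = 4.79 − 3.03 = 1.76 V; V_SD = V_S − V_D = 4.79 − 3.13 = 1.66 V.
V_ov = V_SG − |V_th| = 1.76 − 0.835 = 0.925 V.
Since V_SD = 1.66 V ≥ V_ov = 0.925 V, the device is in saturation.
I_D = ½ k_p V_ov² (1 + λ V_SD) = 0.5 × 0.51 × 0.925² × (1 + 0.12 × 1.66) = 0.262 mA.

Saturation; I_D = 0.262 mA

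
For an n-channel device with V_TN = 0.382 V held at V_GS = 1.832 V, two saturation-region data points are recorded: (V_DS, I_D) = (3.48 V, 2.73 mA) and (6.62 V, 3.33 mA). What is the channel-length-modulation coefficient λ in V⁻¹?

With V_GS fixed, I_D ∝ (1 + λ V_DS) in saturation, so I_D2/I_D1 = (1 + λ V_DS2)/(1 + λ V_DS1).
3.33/2.73 = 1.22 = (1 + 6.62 λ)/(1 + 3.48 λ).
Solving: λ (I_D1 V_DS2 − I_D2 V_DS1) = I_D2 − I_D1, so λ = (3.33 − 2.73) / (2.73 × 6.62 − 3.33 × 3.48) = 0.6 / 6.48 = 0.0925 V⁻¹.

λ = 0.0925 V⁻¹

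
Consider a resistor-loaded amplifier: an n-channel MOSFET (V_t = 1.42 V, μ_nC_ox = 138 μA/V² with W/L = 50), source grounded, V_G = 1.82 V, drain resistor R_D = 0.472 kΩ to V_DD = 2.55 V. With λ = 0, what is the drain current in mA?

V_GS = V_G = 1.82 V, so V_ov = 1.82 − 1.42 = 0.4 V.
k_n = μ_nC_ox · (W/L) = 6.9 mA/V².
Assume saturation: I_D = ½ k_n V_ov² = 0.5 × 6.9 × 0.4² = 0.552 mA, giving V_DS = V_DD − I_D R_D = 2.55 − 0.552 × 0.472 = 2.29 V.
V_DS = 2.29 V ≥ V_ov = 0.4 V, confirming saturation.

I_D = 0.552 mA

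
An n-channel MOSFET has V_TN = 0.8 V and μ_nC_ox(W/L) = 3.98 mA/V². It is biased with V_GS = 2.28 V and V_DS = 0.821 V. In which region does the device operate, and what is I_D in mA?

Triode; I_D = 3.49 mA

V_ov = V_GS − V_TN = 2.28 − 0.8 = 1.48 V.
Since V_DS = 0.821 V < V_ov = 1.48 V, the device is in the triode region.
I_D = k_n [V_ov · V_DS − ½ V_DS²] = 3.98 × [1.48 × 0.821 − 0.5 × 0.821²] = 3.49 mA.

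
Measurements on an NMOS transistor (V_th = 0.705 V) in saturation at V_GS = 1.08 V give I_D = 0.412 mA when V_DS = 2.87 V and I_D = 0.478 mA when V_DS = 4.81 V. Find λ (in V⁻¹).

λ = 0.108 V⁻¹

With V_GS fixed, I_D ∝ (1 + λ V_DS) in saturation, so I_D2/I_D1 = (1 + λ V_DS2)/(1 + λ V_DS1).
0.478/0.412 = 1.16 = (1 + 4.81 λ)/(1 + 2.87 λ).
Solving: λ (I_D1 V_DS2 − I_D2 V_DS1) = I_D2 − I_D1, so λ = (0.478 − 0.412) / (0.412 × 4.81 − 0.478 × 2.87) = 0.066 / 0.61 = 0.108 V⁻¹.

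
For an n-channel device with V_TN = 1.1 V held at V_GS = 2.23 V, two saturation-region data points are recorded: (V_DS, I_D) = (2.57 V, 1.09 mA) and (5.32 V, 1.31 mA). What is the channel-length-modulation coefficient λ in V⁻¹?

λ = 0.0905 V⁻¹

With V_GS fixed, I_D ∝ (1 + λ V_DS) in saturation, so I_D2/I_D1 = (1 + λ V_DS2)/(1 + λ V_DS1).
1.31/1.09 = 1.202 = (1 + 5.32 λ)/(1 + 2.57 λ).
Solving: λ (I_D1 V_DS2 − I_D2 V_DS1) = I_D2 − I_D1, so λ = (1.31 − 1.09) / (1.09 × 5.32 − 1.31 × 2.57) = 0.22 / 2.43 = 0.0905 V⁻¹.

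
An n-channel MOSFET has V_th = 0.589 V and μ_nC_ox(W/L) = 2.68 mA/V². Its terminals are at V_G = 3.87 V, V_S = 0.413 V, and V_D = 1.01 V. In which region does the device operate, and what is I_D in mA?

V_GS = V_G − V_S = 3.87 − 0.413 = 3.46 V; V_DS = V_D − V_S = 1.01 − 0.413 = 0.597 V.
V_ov = V_GS − V_th = 3.46 − 0.589 = 2.87 V.
Since V_DS = 0.597 V < V_ov = 2.87 V, the device is in the triode region.
I_D = k_n [V_ov · V_DS − ½ V_DS²] = 2.68 × [2.87 × 0.597 − 0.5 × 0.597²] = 4.11 mA.

Triode; I_D = 4.11 mA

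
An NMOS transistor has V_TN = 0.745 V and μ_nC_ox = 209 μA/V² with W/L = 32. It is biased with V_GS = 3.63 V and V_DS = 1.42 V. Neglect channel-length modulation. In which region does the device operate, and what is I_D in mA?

Triode; I_D = 20.7 mA

k_n = μ_nC_ox · (W/L) = 6.688 mA/V².
V_ov = V_GS − V_TN = 3.63 − 0.745 = 2.88 V.
Since V_DS = 1.42 V < V_ov = 2.88 V, the device is in the triode region.
I_D = k_n [V_ov · V_DS − ½ V_DS²] = 6.688 × [2.88 × 1.42 − 0.5 × 1.42²] = 20.7 mA.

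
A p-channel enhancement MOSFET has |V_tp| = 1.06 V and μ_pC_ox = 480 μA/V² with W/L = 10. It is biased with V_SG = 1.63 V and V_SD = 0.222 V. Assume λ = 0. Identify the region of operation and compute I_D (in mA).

Triode; I_D = 0.489 mA

k_p = μ_pC_ox · (W/L) = 4.8 mA/V².
V_ov = V_SG − |V_tp| = 1.63 − 1.06 = 0.57 V.
Since V_SD = 0.222 V < V_ov = 0.57 V, the device is in the triode region.
I_D = k_p [V_ov · V_SD − ½ V_SD²] = 4.8 × [0.57 × 0.222 − 0.5 × 0.222²] = 0.489 mA.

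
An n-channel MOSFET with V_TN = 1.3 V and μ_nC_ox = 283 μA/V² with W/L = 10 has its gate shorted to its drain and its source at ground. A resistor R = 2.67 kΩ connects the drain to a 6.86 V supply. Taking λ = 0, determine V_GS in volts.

V_GS = 2.39 V

With gate tied to drain, V_GS = V_DS ≥ V_GS − V_TN, so the device is in saturation.
k_n = μ_nC_ox · (W/L) = 2.83 mA/V².
KCL at the drain: ½ k_n (V_GS − V_TN)² = (V_DD − V_GS)/R.
Let x = V_GS − 1.3. Then 3.78 x² + x − 5.56 = 0, giving x = 1.09 V (positive root), so V_GS = 2.39 V.
I_D = (V_DD − V_GS)/R = (6.86 − 2.39) / 2.67 = 1.67 mA.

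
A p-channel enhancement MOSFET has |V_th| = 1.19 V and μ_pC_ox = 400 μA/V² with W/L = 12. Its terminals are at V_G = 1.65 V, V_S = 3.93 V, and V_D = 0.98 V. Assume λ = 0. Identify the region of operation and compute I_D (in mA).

V_SG = V_S − V_G = 3.93 − 1.65 = 2.28 V; V_SD = V_S − V_D = 3.93 − 0.98 = 2.95 V.
k_p = μ_pC_ox · (W/L) = 4.8 mA/V².
V_ov = V_SG − |V_th| = 2.28 − 1.19 = 1.09 V.
Since V_SD = 2.95 V ≥ V_ov = 1.09 V, the device is in saturation.
I_D = ½ k_p V_ov² = 0.5 × 4.8 × 1.09² = 2.85 mA.

Saturation; I_D = 2.85 mA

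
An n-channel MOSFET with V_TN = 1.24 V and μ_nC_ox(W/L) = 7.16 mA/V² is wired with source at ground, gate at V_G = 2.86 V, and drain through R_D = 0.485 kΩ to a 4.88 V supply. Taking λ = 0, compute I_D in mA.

I_D = 8.01 mA

V_GS = V_G = 2.86 V, so V_ov = 2.86 − 1.24 = 1.62 V.
Assume saturation: I_D = ½ k_n V_ov² = 0.5 × 7.16 × 1.62² = 9.4 mA, giving V_DS = V_DD − I_D R_D = 4.88 − 9.4 × 0.485 = 0.323 V.
But 0.323 V < V_ov = 1.62 V, so the device is actually in triode.
In triode I_D = k_n[V_ov V_DS − ½ V_DS²] and I_D = (V_DD − V_DS)/R_D. Equating: 1.74 V_DS² − 6.626 V_DS + 4.88 = 0, giving V_DS = 0.997 V (the root below V_ov).
I_D = (4.88 − 0.997) / 0.485 = 8.01 mA.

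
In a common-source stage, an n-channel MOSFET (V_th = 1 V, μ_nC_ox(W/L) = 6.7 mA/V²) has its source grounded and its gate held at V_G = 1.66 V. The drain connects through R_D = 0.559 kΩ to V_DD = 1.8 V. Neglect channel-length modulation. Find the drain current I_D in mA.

I_D = 1.46 mA

V_GS = V_G = 1.66 V, so V_ov = 1.66 − 1 = 0.66 V.
Assume saturation: I_D = ½ k_n V_ov² = 0.5 × 6.7 × 0.66² = 1.46 mA, giving V_DS = V_DD − I_D R_D = 1.8 − 1.46 × 0.559 = 0.984 V.
V_DS = 0.984 V ≥ V_ov = 0.66 V, confirming saturation.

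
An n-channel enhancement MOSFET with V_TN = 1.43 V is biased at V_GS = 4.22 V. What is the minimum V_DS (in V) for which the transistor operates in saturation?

The boundary between triode and saturation is V_DS = V_GS − V_TN = V_ov.
V_ov = 4.22 − 1.43 = 2.79 V.

V_DS,sat = 2.79 V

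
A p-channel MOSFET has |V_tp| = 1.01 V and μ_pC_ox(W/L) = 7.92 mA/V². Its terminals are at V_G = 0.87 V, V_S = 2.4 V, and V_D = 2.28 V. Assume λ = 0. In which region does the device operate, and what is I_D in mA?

Triode; I_D = 0.437 mA

V_SG = V_S − V_G = 2.4 − 0.87 = 1.53 V; V_SD = V_S − V_D = 2.4 − 2.28 = 0.12 V.
V_ov = V_SG − |V_tp| = 1.53 − 1.01 = 0.52 V.
Since V_SD = 0.12 V < V_ov = 0.52 V, the device is in the triode region.
I_D = k_p [V_ov · V_SD − ½ V_SD²] = 7.92 × [0.52 × 0.12 − 0.5 × 0.12²] = 0.437 mA.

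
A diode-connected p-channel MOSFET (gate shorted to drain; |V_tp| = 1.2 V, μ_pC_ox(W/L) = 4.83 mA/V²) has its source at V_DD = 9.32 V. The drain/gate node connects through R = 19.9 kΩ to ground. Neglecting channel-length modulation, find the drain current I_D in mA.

I_D = 0.388 mA

With gate tied to drain, V_SG = V_SD ≥ V_SG − |V_tp|, so the device is in saturation.
KCL at the drain: ½ k_p (V_SG − |V_tp|)² = (V_DD − V_SG)/R.
Let x = V_SG − 1.2. Then 48.1 x² + x − 8.12 = 0, giving x = 0.401 V (positive root), so V_SG = 1.6 V.
I_D = (V_DD − V_SG)/R = (9.32 − 1.6) / 19.9 = 0.388 mA.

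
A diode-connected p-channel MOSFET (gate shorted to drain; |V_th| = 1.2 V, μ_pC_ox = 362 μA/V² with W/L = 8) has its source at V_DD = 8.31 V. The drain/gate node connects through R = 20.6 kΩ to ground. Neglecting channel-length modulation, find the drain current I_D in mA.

I_D = 0.322 mA

With gate tied to drain, V_SG = V_SD ≥ V_SG − |V_th|, so the device is in saturation.
k_p = μ_pC_ox · (W/L) = 2.896 mA/V².
KCL at the drain: ½ k_p (V_SG − |V_th|)² = (V_DD − V_SG)/R.
Let x = V_SG − 1.2. Then 29.8 x² + x − 7.11 = 0, giving x = 0.472 V (positive root), so V_SG = 1.67 V.
I_D = (V_DD − V_SG)/R = (8.31 − 1.67) / 20.6 = 0.322 mA.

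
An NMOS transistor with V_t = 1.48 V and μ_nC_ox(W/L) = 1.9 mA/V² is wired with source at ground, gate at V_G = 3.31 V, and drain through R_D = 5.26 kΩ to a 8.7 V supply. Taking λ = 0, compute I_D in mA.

I_D = 1.55 mA

V_GS = V_G = 3.31 V, so V_ov = 3.31 − 1.48 = 1.83 V.
Assume saturation: I_D = ½ k_n V_ov² = 0.5 × 1.9 × 1.83² = 3.18 mA, giving V_DS = V_DD − I_D R_D = 8.7 − 3.18 × 5.26 = -8.03 V.
But -8.03 V < V_ov = 1.83 V, so the device is actually in triode.
In triode I_D = k_n[V_ov V_DS − ½ V_DS²] and I_D = (V_DD − V_DS)/R_D. Equating: 5 V_DS² − 19.29 V_DS + 8.7 = 0, giving V_DS = 0.521 V (the root below V_ov).
I_D = (8.7 − 0.521) / 5.26 = 1.55 mA.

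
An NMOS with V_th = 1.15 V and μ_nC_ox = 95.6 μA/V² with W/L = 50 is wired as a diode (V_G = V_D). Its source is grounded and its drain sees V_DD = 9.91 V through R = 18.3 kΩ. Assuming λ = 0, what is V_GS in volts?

With gate tied to drain, V_GS = V_DS ≥ V_GS − V_th, so the device is in saturation.
k_n = μ_nC_ox · (W/L) = 4.78 mA/V².
KCL at the drain: ½ k_n (V_GS − V_th)² = (V_DD − V_GS)/R.
Let x = V_GS − 1.15. Then 43.7 x² + x − 8.76 = 0, giving x = 0.436 V (positive root), so V_GS = 1.59 V.
I_D = (V_DD − V_GS)/R = (9.91 − 1.59) / 18.3 = 0.455 mA.

V_GS = 1.59 V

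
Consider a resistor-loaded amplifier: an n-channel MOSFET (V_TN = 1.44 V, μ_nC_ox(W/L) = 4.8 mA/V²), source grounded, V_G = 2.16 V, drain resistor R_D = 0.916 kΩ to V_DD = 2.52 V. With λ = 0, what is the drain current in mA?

V_GS = V_G = 2.16 V, so V_ov = 2.16 − 1.44 = 0.72 V.
Assume saturation: I_D = ½ k_n V_ov² = 0.5 × 4.8 × 0.72² = 1.24 mA, giving V_DS = V_DD − I_D R_D = 2.52 − 1.24 × 0.916 = 1.38 V.
V_DS = 1.38 V ≥ V_ov = 0.72 V, confirming saturation.

I_D = 1.24 mA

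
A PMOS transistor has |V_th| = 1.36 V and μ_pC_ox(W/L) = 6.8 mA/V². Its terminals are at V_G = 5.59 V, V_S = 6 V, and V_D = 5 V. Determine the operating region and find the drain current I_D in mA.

Cutoff; I_D = 0 mA

V_SG = V_S − V_G = 6 − 5.59 = 0.41 V; V_SD = V_S − V_D = 6 − 5 = 1 V.
V_SG = 0.41 V < |V_th| = 1.36 V, so the transistor is in cutoff.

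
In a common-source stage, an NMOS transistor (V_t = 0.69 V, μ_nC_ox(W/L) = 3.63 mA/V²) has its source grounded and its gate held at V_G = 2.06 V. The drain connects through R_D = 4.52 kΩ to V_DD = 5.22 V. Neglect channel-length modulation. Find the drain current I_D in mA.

I_D = 1.10 mA

V_GS = V_G = 2.06 V, so V_ov = 2.06 − 0.69 = 1.37 V.
Assume saturation: I_D = ½ k_n V_ov² = 0.5 × 3.63 × 1.37² = 3.41 mA, giving V_DS = V_DD − I_D R_D = 5.22 − 3.41 × 4.52 = -10.2 V.
But -10.2 V < V_ov = 1.37 V, so the device is actually in triode.
In triode I_D = k_n[V_ov V_DS − ½ V_DS²] and I_D = (V_DD − V_DS)/R_D. Equating: 8.2 V_DS² − 23.48 V_DS + 5.22 = 0, giving V_DS = 0.243 V (the root below V_ov).
I_D = (5.22 − 0.243) / 4.52 = 1.1 mA.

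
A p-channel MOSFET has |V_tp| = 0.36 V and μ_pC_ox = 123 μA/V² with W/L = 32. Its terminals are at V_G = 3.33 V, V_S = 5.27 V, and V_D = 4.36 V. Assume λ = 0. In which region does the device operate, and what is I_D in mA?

V_SG = V_S − V_G = 5.27 − 3.33 = 1.94 V; V_SD = V_S − V_D = 5.27 − 4.36 = 0.91 V.
k_p = μ_pC_ox · (W/L) = 3.936 mA/V².
V_ov = V_SG − |V_tp| = 1.94 − 0.36 = 1.58 V.
Since V_SD = 0.91 V < V_ov = 1.58 V, the device is in the triode region.
I_D = k_p [V_ov · V_SD − ½ V_SD²] = 3.936 × [1.58 × 0.91 − 0.5 × 0.91²] = 4.03 mA.

Triode; I_D = 4.03 mA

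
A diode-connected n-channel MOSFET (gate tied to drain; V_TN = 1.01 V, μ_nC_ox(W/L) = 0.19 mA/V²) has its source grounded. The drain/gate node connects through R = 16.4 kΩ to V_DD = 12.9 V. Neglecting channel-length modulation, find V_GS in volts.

With gate tied to drain, V_GS = V_DS ≥ V_GS − V_TN, so the device is in saturation.
KCL at the drain: ½ k_n (V_GS − V_TN)² = (V_DD − V_GS)/R.
Let x = V_GS − 1.01. Then 1.56 x² + x − 11.89 = 0, giving x = 2.46 V (positive root), so V_GS = 3.47 V.
I_D = (V_DD − V_GS)/R = (12.9 − 3.47) / 16.4 = 0.575 mA.

V_GS = 3.47 V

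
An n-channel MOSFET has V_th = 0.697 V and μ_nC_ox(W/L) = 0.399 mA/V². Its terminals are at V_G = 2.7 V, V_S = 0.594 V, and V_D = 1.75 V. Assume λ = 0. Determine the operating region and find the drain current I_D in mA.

Triode; I_D = 0.383 mA

V_GS = V_G − V_S = 2.7 − 0.594 = 2.11 V; V_DS = V_D − V_S = 1.75 − 0.594 = 1.16 V.
V_ov = V_GS − V_th = 2.11 − 0.697 = 1.41 V.
Since V_DS = 1.16 V < V_ov = 1.41 V, the device is in the triode region.
I_D = k_n [V_ov · V_DS − ½ V_DS²] = 0.399 × [1.41 × 1.16 − 0.5 × 1.16²] = 0.383 mA.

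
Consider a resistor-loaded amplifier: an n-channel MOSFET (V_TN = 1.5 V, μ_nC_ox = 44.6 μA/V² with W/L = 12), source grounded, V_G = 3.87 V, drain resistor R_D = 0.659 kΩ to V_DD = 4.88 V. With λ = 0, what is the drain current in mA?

I_D = 1.50 mA

V_GS = V_G = 3.87 V, so V_ov = 3.87 − 1.5 = 2.37 V.
k_n = μ_nC_ox · (W/L) = 0.5352 mA/V².
Assume saturation: I_D = ½ k_n V_ov² = 0.5 × 0.5352 × 2.37² = 1.5 mA, giving V_DS = V_DD − I_D R_D = 4.88 − 1.5 × 0.659 = 3.89 V.
V_DS = 3.89 V ≥ V_ov = 2.37 V, confirming saturation.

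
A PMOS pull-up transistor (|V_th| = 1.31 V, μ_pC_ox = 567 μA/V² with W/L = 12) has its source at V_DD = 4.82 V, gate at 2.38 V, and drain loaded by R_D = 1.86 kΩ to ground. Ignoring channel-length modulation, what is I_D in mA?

I_D = 2.39 mA

V_SG = V_DD − V_G = 4.82 − 2.38 = 2.44 V, so V_ov = 2.44 − 1.31 = 1.13 V.
k_p = μ_pC_ox · (W/L) = 6.804 mA/V².
Assume saturation: I_D = ½ k_p V_ov² = 0.5 × 6.804 × 1.13² = 4.34 mA, giving V_SD = V_DD − I_D R_D = 4.82 − 4.34 × 1.86 = -3.26 V.
But -3.26 V < V_ov = 1.13 V, so the device is actually in triode.
In triode I_D = k_p[V_ov V_SD − ½ V_SD²] and I_D = (V_DD − V_SD)/R_D. Equating: 6.33 V_SD² − 15.3 V_SD + 4.82 = 0, giving V_SD = 0.372 V (the root below V_ov).
I_D = (4.82 − 0.372) / 1.86 = 2.39 mA.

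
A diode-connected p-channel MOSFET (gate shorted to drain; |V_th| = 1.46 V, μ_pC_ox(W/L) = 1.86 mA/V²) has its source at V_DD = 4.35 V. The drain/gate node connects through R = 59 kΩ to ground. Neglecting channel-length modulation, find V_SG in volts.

With gate tied to drain, V_SG = V_SD ≥ V_SG − |V_th|, so the device is in saturation.
KCL at the drain: ½ k_p (V_SG − |V_th|)² = (V_DD − V_SG)/R.
Let x = V_SG − 1.46. Then 54.9 x² + x − 2.89 = 0, giving x = 0.221 V (positive root), so V_SG = 1.68 V.
I_D = (V_DD − V_SG)/R = (4.35 − 1.68) / 59 = 0.0452 mA.

V_SG = 1.68 V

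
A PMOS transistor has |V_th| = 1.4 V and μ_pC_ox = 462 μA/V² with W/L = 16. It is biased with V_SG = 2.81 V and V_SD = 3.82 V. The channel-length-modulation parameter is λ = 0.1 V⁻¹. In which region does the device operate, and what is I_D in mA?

k_p = μ_pC_ox · (W/L) = 7.392 mA/V².
V_ov = V_SG − |V_th| = 2.81 − 1.4 = 1.41 V.
Since V_SD = 3.82 V ≥ V_ov = 1.41 V, the device is in saturation.
I_D = ½ k_p V_ov² (1 + λ V_SD) = 0.5 × 7.392 × 1.41² × (1 + 0.1 × 3.82) = 10.2 mA.

Saturation; I_D = 10.2 mA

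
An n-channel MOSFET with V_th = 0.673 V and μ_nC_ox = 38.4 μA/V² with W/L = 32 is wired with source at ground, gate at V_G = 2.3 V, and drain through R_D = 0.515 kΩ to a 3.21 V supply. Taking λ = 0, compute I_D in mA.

I_D = 1.63 mA

V_GS = V_G = 2.3 V, so V_ov = 2.3 − 0.673 = 1.63 V.
k_n = μ_nC_ox · (W/L) = 1.229 mA/V².
Assume saturation: I_D = ½ k_n V_ov² = 0.5 × 1.229 × 1.63² = 1.63 mA, giving V_DS = V_DD − I_D R_D = 3.21 − 1.63 × 0.515 = 2.37 V.
V_DS = 2.37 V ≥ V_ov = 1.63 V, confirming saturation.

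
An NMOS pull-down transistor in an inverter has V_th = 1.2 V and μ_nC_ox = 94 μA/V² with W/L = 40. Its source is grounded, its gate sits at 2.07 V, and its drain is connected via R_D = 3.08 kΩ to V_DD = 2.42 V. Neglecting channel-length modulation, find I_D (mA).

V_GS = V_G = 2.07 V, so V_ov = 2.07 − 1.2 = 0.87 V.
k_n = μ_nC_ox · (W/L) = 3.76 mA/V².
Assume saturation: I_D = ½ k_n V_ov² = 0.5 × 3.76 × 0.87² = 1.42 mA, giving V_DS = V_DD − I_D R_D = 2.42 − 1.42 × 3.08 = -1.96 V.
But -1.96 V < V_ov = 0.87 V, so the device is actually in triode.
In triode I_D = k_n[V_ov V_DS − ½ V_DS²] and I_D = (V_DD − V_DS)/R_D. Equating: 5.79 V_DS² − 11.08 V_DS + 2.42 = 0, giving V_DS = 0.252 V (the root below V_ov).
I_D = (2.42 − 0.252) / 3.08 = 0.704 mA.

I_D = 0.704 mA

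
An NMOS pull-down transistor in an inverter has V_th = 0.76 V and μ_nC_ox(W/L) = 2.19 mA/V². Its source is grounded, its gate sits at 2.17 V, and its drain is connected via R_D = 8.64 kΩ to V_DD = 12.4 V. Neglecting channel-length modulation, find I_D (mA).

I_D = 1.37 mA

V_GS = V_G = 2.17 V, so V_ov = 2.17 − 0.76 = 1.41 V.
Assume saturation: I_D = ½ k_n V_ov² = 0.5 × 2.19 × 1.41² = 2.18 mA, giving V_DS = V_DD − I_D R_D = 12.4 − 2.18 × 8.64 = -6.41 V.
But -6.41 V < V_ov = 1.41 V, so the device is actually in triode.
In triode I_D = k_n[V_ov V_DS − ½ V_DS²] and I_D = (V_DD − V_DS)/R_D. Equating: 9.46 V_DS² − 27.68 V_DS + 12.4 = 0, giving V_DS = 0.552 V (the root below V_ov).
I_D = (12.4 − 0.552) / 8.64 = 1.37 mA.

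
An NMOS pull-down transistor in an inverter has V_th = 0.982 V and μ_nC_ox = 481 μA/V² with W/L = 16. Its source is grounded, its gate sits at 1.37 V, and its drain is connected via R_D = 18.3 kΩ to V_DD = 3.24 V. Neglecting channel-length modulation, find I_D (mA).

I_D = 0.174 mA

V_GS = V_G = 1.37 V, so V_ov = 1.37 − 0.982 = 0.388 V.
k_n = μ_nC_ox · (W/L) = 7.696 mA/V².
Assume saturation: I_D = ½ k_n V_ov² = 0.5 × 7.696 × 0.388² = 0.579 mA, giving V_DS = V_DD − I_D R_D = 3.24 − 0.579 × 18.3 = -7.36 V.
But -7.36 V < V_ov = 0.388 V, so the device is actually in triode.
In triode I_D = k_n[V_ov V_DS − ½ V_DS²] and I_D = (V_DD − V_DS)/R_D. Equating: 70.4 V_DS² − 55.64 V_DS + 3.24 = 0, giving V_DS = 0.0633 V (the root below V_ov).
I_D = (3.24 − 0.0633) / 18.3 = 0.174 mA.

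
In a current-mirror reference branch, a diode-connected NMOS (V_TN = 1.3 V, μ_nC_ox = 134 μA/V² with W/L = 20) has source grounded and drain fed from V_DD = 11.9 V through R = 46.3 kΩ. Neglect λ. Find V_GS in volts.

With gate tied to drain, V_GS = V_DS ≥ V_GS − V_TN, so the device is in saturation.
k_n = μ_nC_ox · (W/L) = 2.68 mA/V².
KCL at the drain: ½ k_n (V_GS − V_TN)² = (V_DD − V_GS)/R.
Let x = V_GS − 1.3. Then 62 x² + x − 10.6 = 0, giving x = 0.405 V (positive root), so V_GS = 1.71 V.
I_D = (V_DD − V_GS)/R = (11.9 − 1.71) / 46.3 = 0.22 mA.

V_GS = 1.71 V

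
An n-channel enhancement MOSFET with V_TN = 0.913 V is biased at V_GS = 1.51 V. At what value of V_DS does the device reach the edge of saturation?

V_DS,sat = 0.597 V

The boundary between triode and saturation is V_DS = V_GS − V_TN = V_ov.
V_ov = 1.51 − 0.913 = 0.597 V.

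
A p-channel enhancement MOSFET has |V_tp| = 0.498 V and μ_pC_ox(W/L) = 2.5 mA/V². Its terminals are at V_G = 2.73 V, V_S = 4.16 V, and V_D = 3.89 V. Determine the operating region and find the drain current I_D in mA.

Triode; I_D = 0.538 mA

V_SG = V_S − V_G = 4.16 − 2.73 = 1.43 V; V_SD = V_S − V_D = 4.16 − 3.89 = 0.27 V.
V_ov = V_SG − |V_tp| = 1.43 − 0.498 = 0.932 V.
Since V_SD = 0.27 V < V_ov = 0.932 V, the device is in the triode region.
I_D = k_p [V_ov · V_SD − ½ V_SD²] = 2.5 × [0.932 × 0.27 − 0.5 × 0.27²] = 0.538 mA.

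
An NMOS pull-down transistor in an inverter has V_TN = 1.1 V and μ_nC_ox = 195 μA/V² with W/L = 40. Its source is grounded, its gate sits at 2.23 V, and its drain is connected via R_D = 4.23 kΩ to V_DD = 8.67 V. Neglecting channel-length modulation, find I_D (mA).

I_D = 1.99 mA

V_GS = V_G = 2.23 V, so V_ov = 2.23 − 1.1 = 1.13 V.
k_n = μ_nC_ox · (W/L) = 7.8 mA/V².
Assume saturation: I_D = ½ k_n V_ov² = 0.5 × 7.8 × 1.13² = 4.98 mA, giving V_DS = V_DD − I_D R_D = 8.67 − 4.98 × 4.23 = -12.4 V.
But -12.4 V < V_ov = 1.13 V, so the device is actually in triode.
In triode I_D = k_n[V_ov V_DS − ½ V_DS²] and I_D = (V_DD − V_DS)/R_D. Equating: 16.5 V_DS² − 38.28 V_DS + 8.67 = 0, giving V_DS = 0.254 V (the root below V_ov).
I_D = (8.67 − 0.254) / 4.23 = 1.99 mA.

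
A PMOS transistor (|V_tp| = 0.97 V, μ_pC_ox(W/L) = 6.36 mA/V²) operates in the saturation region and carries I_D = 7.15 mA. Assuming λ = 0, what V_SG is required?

In saturation I_D = ½ k_p (V_SG − |V_tp|)², so V_SG − |V_tp| = √(2 I_D / k_p) = √(2 × 7.15 / 6.36) = 1.5 V.
V_SG = 0.97 + 1.5 = 2.47 V.

V_SG = 2.47 V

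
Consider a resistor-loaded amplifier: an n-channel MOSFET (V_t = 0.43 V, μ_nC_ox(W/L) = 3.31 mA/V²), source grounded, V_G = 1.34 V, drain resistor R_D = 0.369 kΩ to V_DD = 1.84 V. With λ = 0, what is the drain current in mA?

I_D = 1.37 mA

V_GS = V_G = 1.34 V, so V_ov = 1.34 − 0.43 = 0.91 V.
Assume saturation: I_D = ½ k_n V_ov² = 0.5 × 3.31 × 0.91² = 1.37 mA, giving V_DS = V_DD − I_D R_D = 1.84 − 1.37 × 0.369 = 1.33 V.
V_DS = 1.33 V ≥ V_ov = 0.91 V, confirming saturation.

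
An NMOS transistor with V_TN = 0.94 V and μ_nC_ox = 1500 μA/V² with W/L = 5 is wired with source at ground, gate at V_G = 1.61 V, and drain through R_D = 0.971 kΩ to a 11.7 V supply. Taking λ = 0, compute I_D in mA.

I_D = 1.68 mA

V_GS = V_G = 1.61 V, so V_ov = 1.61 − 0.94 = 0.67 V.
k_n = μ_nC_ox · (W/L) = 7.5 mA/V².
Assume saturation: I_D = ½ k_n V_ov² = 0.5 × 7.5 × 0.67² = 1.68 mA, giving V_DS = V_DD − I_D R_D = 11.7 − 1.68 × 0.971 = 10.1 V.
V_DS = 10.1 V ≥ V_ov = 0.67 V, confirming saturation.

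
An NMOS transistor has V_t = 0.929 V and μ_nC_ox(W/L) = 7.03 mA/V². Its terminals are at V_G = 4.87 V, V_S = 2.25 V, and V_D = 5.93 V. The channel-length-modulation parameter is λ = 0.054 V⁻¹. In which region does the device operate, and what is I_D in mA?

Saturation; I_D = 12.0 mA

V_GS = V_G − V_S = 4.87 − 2.25 = 2.62 V; V_DS = V_D − V_S = 5.93 − 2.25 = 3.68 V.
V_ov = V_GS − V_t = 2.62 − 0.929 = 1.69 V.
Since V_DS = 3.68 V ≥ V_ov = 1.69 V, the device is in saturation.
I_D = ½ k_n V_ov² (1 + λ V_DS) = 0.5 × 7.03 × 1.69² × (1 + 0.054 × 3.68) = 12 mA.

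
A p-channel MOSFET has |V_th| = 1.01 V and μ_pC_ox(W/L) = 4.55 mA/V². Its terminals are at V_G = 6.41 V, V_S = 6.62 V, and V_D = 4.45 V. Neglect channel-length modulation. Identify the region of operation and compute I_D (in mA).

V_SG = V_S − V_G = 6.62 − 6.41 = 0.21 V; V_SD = V_S − V_D = 6.62 − 4.45 = 2.17 V.
V_SG = 0.21 V < |V_th| = 1.01 V, so the transistor is in cutoff.

Cutoff; I_D = 0 mA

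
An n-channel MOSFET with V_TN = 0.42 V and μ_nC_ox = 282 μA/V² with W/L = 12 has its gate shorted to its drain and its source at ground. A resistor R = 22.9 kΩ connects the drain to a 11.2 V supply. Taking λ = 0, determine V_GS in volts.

V_GS = 0.935 V

With gate tied to drain, V_GS = V_DS ≥ V_GS − V_TN, so the device is in saturation.
k_n = μ_nC_ox · (W/L) = 3.384 mA/V².
KCL at the drain: ½ k_n (V_GS − V_TN)² = (V_DD − V_GS)/R.
Let x = V_GS − 0.42. Then 38.7 x² + x − 10.78 = 0, giving x = 0.515 V (positive root), so V_GS = 0.935 V.
I_D = (V_DD − V_GS)/R = (11.2 − 0.935) / 22.9 = 0.448 mA.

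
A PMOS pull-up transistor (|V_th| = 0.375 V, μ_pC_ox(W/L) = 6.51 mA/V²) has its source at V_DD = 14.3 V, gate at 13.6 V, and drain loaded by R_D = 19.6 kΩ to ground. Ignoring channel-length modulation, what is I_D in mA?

V_SG = V_DD − V_G = 14.3 − 13.6 = 0.7 V, so V_ov = 0.7 − 0.375 = 0.325 V.
Assume saturation: I_D = ½ k_p V_ov² = 0.5 × 6.51 × 0.325² = 0.344 mA, giving V_SD = V_DD − I_D R_D = 14.3 − 0.344 × 19.6 = 7.56 V.
V_SD = 7.56 V ≥ V_ov = 0.325 V, confirming saturation.

I_D = 0.344 mA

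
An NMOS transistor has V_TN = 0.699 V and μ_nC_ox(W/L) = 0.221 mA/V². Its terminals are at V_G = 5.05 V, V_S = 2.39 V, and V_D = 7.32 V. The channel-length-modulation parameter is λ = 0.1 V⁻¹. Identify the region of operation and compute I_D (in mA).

V_GS = V_G − V_S = 5.05 − 2.39 = 2.66 V; V_DS = V_D − V_S = 7.32 − 2.39 = 4.93 V.
V_ov = V_GS − V_TN = 2.66 − 0.699 = 1.96 V.
Since V_DS = 4.93 V ≥ V_ov = 1.96 V, the device is in saturation.
I_D = ½ k_n V_ov² (1 + λ V_DS) = 0.5 × 0.221 × 1.96² × (1 + 0.1 × 4.93) = 0.634 mA.

Saturation; I_D = 0.634 mA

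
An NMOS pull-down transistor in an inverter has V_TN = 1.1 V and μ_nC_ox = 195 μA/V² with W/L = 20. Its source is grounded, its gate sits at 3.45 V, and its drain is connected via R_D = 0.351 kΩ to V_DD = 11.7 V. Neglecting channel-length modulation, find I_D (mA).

I_D = 10.8 mA

V_GS = V_G = 3.45 V, so V_ov = 3.45 − 1.1 = 2.35 V.
k_n = μ_nC_ox · (W/L) = 3.9 mA/V².
Assume saturation: I_D = ½ k_n V_ov² = 0.5 × 3.9 × 2.35² = 10.8 mA, giving V_DS = V_DD − I_D R_D = 11.7 − 10.8 × 0.351 = 7.92 V.
V_DS = 7.92 V ≥ V_ov = 2.35 V, confirming saturation.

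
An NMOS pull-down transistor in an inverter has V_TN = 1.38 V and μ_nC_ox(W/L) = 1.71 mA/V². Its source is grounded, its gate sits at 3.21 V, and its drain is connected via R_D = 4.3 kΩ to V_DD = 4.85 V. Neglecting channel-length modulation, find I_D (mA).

V_GS = V_G = 3.21 V, so V_ov = 3.21 − 1.38 = 1.83 V.
Assume saturation: I_D = ½ k_n V_ov² = 0.5 × 1.71 × 1.83² = 2.86 mA, giving V_DS = V_DD − I_D R_D = 4.85 − 2.86 × 4.3 = -7.46 V.
But -7.46 V < V_ov = 1.83 V, so the device is actually in triode.
In triode I_D = k_n[V_ov V_DS − ½ V_DS²] and I_D = (V_DD − V_DS)/R_D. Equating: 3.68 V_DS² − 14.46 V_DS + 4.85 = 0, giving V_DS = 0.37 V (the root below V_ov).
I_D = (4.85 − 0.37) / 4.3 = 1.04 mA.

I_D = 1.04 mA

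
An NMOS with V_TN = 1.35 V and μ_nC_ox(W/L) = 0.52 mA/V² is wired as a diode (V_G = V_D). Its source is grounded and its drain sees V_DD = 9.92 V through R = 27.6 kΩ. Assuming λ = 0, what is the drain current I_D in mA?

With gate tied to drain, V_GS = V_DS ≥ V_GS − V_TN, so the device is in saturation.
KCL at the drain: ½ k_n (V_GS − V_TN)² = (V_DD − V_GS)/R.
Let x = V_GS − 1.35. Then 7.18 x² + x − 8.57 = 0, giving x = 1.03 V (positive root), so V_GS = 2.38 V.
I_D = (V_DD − V_GS)/R = (9.92 − 2.38) / 27.6 = 0.273 mA.

I_D = 0.273 mA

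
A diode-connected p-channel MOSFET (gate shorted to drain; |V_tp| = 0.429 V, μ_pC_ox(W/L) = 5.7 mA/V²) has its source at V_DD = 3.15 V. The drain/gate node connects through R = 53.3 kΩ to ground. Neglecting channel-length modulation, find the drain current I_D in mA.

With gate tied to drain, V_SG = V_SD ≥ V_SG − |V_tp|, so the device is in saturation.
KCL at the drain: ½ k_p (V_SG − |V_tp|)² = (V_DD − V_SG)/R.
Let x = V_SG − 0.429. Then 152 x² + x − 2.721 = 0, giving x = 0.131 V (positive root), so V_SG = 0.56 V.
I_D = (V_DD − V_SG)/R = (3.15 − 0.56) / 53.3 = 0.0486 mA.

I_D = 0.0486 mA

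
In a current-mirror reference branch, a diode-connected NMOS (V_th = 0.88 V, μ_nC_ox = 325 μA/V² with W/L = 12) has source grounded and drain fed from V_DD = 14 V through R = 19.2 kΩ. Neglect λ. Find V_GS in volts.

V_GS = 1.46 V

With gate tied to drain, V_GS = V_DS ≥ V_GS − V_th, so the device is in saturation.
k_n = μ_nC_ox · (W/L) = 3.9 mA/V².
KCL at the drain: ½ k_n (V_GS − V_th)² = (V_DD − V_GS)/R.
Let x = V_GS − 0.88. Then 37.4 x² + x − 13.12 = 0, giving x = 0.579 V (positive root), so V_GS = 1.46 V.
I_D = (V_DD − V_GS)/R = (14 − 1.46) / 19.2 = 0.653 mA.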